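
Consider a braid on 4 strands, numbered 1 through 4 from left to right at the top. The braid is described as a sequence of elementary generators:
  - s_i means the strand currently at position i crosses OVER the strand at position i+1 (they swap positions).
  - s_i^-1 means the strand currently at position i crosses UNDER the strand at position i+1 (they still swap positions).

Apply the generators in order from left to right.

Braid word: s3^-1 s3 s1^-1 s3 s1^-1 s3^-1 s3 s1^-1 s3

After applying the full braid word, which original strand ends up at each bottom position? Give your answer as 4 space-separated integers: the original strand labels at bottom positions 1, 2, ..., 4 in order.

Answer: 2 1 3 4

Derivation:
Gen 1 (s3^-1): strand 3 crosses under strand 4. Perm now: [1 2 4 3]
Gen 2 (s3): strand 4 crosses over strand 3. Perm now: [1 2 3 4]
Gen 3 (s1^-1): strand 1 crosses under strand 2. Perm now: [2 1 3 4]
Gen 4 (s3): strand 3 crosses over strand 4. Perm now: [2 1 4 3]
Gen 5 (s1^-1): strand 2 crosses under strand 1. Perm now: [1 2 4 3]
Gen 6 (s3^-1): strand 4 crosses under strand 3. Perm now: [1 2 3 4]
Gen 7 (s3): strand 3 crosses over strand 4. Perm now: [1 2 4 3]
Gen 8 (s1^-1): strand 1 crosses under strand 2. Perm now: [2 1 4 3]
Gen 9 (s3): strand 4 crosses over strand 3. Perm now: [2 1 3 4]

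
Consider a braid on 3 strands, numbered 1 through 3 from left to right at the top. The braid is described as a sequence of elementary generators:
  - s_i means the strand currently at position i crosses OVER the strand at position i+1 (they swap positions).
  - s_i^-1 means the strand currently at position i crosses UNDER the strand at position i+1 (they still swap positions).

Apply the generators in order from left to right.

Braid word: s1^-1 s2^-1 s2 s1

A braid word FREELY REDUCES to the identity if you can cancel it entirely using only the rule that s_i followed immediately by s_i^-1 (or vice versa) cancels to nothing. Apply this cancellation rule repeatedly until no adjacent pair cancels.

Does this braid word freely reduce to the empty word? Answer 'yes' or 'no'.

Gen 1 (s1^-1): push. Stack: [s1^-1]
Gen 2 (s2^-1): push. Stack: [s1^-1 s2^-1]
Gen 3 (s2): cancels prior s2^-1. Stack: [s1^-1]
Gen 4 (s1): cancels prior s1^-1. Stack: []
Reduced word: (empty)

Answer: yes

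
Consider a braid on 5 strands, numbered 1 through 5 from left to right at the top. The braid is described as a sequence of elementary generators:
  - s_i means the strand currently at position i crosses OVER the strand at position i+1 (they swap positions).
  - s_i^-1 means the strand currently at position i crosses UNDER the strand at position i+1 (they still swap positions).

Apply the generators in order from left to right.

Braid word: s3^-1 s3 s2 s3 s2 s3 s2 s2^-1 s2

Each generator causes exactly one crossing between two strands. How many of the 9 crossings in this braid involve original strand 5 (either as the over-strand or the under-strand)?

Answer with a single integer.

Gen 1: crossing 3x4. Involves strand 5? no. Count so far: 0
Gen 2: crossing 4x3. Involves strand 5? no. Count so far: 0
Gen 3: crossing 2x3. Involves strand 5? no. Count so far: 0
Gen 4: crossing 2x4. Involves strand 5? no. Count so far: 0
Gen 5: crossing 3x4. Involves strand 5? no. Count so far: 0
Gen 6: crossing 3x2. Involves strand 5? no. Count so far: 0
Gen 7: crossing 4x2. Involves strand 5? no. Count so far: 0
Gen 8: crossing 2x4. Involves strand 5? no. Count so far: 0
Gen 9: crossing 4x2. Involves strand 5? no. Count so far: 0

Answer: 0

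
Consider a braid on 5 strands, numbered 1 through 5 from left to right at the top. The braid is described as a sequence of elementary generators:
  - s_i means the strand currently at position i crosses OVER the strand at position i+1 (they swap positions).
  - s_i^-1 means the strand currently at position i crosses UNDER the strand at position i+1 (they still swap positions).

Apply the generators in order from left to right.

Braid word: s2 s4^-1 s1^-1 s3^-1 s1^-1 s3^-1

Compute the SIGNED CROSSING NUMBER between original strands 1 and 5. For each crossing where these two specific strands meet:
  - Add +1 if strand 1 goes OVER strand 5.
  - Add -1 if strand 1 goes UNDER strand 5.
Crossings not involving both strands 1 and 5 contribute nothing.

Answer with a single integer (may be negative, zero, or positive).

Gen 1: crossing 2x3. Both 1&5? no. Sum: 0
Gen 2: crossing 4x5. Both 1&5? no. Sum: 0
Gen 3: crossing 1x3. Both 1&5? no. Sum: 0
Gen 4: crossing 2x5. Both 1&5? no. Sum: 0
Gen 5: crossing 3x1. Both 1&5? no. Sum: 0
Gen 6: crossing 5x2. Both 1&5? no. Sum: 0

Answer: 0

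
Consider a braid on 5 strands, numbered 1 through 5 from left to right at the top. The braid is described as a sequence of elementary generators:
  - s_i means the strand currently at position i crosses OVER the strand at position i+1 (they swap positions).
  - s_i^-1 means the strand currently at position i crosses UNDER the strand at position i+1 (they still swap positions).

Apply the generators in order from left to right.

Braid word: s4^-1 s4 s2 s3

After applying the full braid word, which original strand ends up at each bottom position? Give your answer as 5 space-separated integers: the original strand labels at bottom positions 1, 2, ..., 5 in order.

Answer: 1 3 4 2 5

Derivation:
Gen 1 (s4^-1): strand 4 crosses under strand 5. Perm now: [1 2 3 5 4]
Gen 2 (s4): strand 5 crosses over strand 4. Perm now: [1 2 3 4 5]
Gen 3 (s2): strand 2 crosses over strand 3. Perm now: [1 3 2 4 5]
Gen 4 (s3): strand 2 crosses over strand 4. Perm now: [1 3 4 2 5]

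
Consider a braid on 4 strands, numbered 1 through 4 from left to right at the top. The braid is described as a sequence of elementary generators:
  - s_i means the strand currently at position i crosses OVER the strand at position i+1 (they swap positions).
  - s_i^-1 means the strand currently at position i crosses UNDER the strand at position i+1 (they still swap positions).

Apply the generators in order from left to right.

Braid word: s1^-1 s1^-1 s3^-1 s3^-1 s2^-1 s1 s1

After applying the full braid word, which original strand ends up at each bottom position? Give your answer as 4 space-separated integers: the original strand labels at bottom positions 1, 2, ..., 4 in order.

Gen 1 (s1^-1): strand 1 crosses under strand 2. Perm now: [2 1 3 4]
Gen 2 (s1^-1): strand 2 crosses under strand 1. Perm now: [1 2 3 4]
Gen 3 (s3^-1): strand 3 crosses under strand 4. Perm now: [1 2 4 3]
Gen 4 (s3^-1): strand 4 crosses under strand 3. Perm now: [1 2 3 4]
Gen 5 (s2^-1): strand 2 crosses under strand 3. Perm now: [1 3 2 4]
Gen 6 (s1): strand 1 crosses over strand 3. Perm now: [3 1 2 4]
Gen 7 (s1): strand 3 crosses over strand 1. Perm now: [1 3 2 4]

Answer: 1 3 2 4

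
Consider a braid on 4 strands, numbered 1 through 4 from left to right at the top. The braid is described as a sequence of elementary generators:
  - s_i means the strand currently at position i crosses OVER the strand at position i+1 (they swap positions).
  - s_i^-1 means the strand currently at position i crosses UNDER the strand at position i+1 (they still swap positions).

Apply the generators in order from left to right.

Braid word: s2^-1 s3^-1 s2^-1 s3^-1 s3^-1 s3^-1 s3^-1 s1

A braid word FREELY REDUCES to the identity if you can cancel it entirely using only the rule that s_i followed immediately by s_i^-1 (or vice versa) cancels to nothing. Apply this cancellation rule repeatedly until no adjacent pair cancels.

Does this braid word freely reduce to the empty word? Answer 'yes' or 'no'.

Gen 1 (s2^-1): push. Stack: [s2^-1]
Gen 2 (s3^-1): push. Stack: [s2^-1 s3^-1]
Gen 3 (s2^-1): push. Stack: [s2^-1 s3^-1 s2^-1]
Gen 4 (s3^-1): push. Stack: [s2^-1 s3^-1 s2^-1 s3^-1]
Gen 5 (s3^-1): push. Stack: [s2^-1 s3^-1 s2^-1 s3^-1 s3^-1]
Gen 6 (s3^-1): push. Stack: [s2^-1 s3^-1 s2^-1 s3^-1 s3^-1 s3^-1]
Gen 7 (s3^-1): push. Stack: [s2^-1 s3^-1 s2^-1 s3^-1 s3^-1 s3^-1 s3^-1]
Gen 8 (s1): push. Stack: [s2^-1 s3^-1 s2^-1 s3^-1 s3^-1 s3^-1 s3^-1 s1]
Reduced word: s2^-1 s3^-1 s2^-1 s3^-1 s3^-1 s3^-1 s3^-1 s1

Answer: no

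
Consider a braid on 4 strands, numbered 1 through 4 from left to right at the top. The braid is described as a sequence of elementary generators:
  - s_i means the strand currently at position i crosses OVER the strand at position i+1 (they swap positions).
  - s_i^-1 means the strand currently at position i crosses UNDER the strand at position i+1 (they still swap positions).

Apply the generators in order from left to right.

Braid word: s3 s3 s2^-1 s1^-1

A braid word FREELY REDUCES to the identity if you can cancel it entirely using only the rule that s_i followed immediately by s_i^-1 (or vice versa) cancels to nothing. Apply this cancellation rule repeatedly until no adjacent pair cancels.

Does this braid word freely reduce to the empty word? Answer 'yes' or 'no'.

Answer: no

Derivation:
Gen 1 (s3): push. Stack: [s3]
Gen 2 (s3): push. Stack: [s3 s3]
Gen 3 (s2^-1): push. Stack: [s3 s3 s2^-1]
Gen 4 (s1^-1): push. Stack: [s3 s3 s2^-1 s1^-1]
Reduced word: s3 s3 s2^-1 s1^-1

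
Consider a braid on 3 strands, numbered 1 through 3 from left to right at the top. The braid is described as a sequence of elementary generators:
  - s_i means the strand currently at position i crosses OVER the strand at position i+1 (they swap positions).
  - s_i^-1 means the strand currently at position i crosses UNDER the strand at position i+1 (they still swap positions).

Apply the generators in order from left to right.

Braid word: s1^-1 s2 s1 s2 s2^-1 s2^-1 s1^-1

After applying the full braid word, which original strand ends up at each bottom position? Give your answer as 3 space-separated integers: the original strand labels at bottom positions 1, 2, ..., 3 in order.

Gen 1 (s1^-1): strand 1 crosses under strand 2. Perm now: [2 1 3]
Gen 2 (s2): strand 1 crosses over strand 3. Perm now: [2 3 1]
Gen 3 (s1): strand 2 crosses over strand 3. Perm now: [3 2 1]
Gen 4 (s2): strand 2 crosses over strand 1. Perm now: [3 1 2]
Gen 5 (s2^-1): strand 1 crosses under strand 2. Perm now: [3 2 1]
Gen 6 (s2^-1): strand 2 crosses under strand 1. Perm now: [3 1 2]
Gen 7 (s1^-1): strand 3 crosses under strand 1. Perm now: [1 3 2]

Answer: 1 3 2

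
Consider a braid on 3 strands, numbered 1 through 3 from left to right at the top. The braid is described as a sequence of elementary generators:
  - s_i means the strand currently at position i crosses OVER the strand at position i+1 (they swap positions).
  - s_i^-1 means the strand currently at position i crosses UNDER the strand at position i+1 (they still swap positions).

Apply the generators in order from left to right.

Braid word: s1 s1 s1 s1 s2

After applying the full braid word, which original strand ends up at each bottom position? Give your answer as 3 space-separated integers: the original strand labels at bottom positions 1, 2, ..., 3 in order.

Gen 1 (s1): strand 1 crosses over strand 2. Perm now: [2 1 3]
Gen 2 (s1): strand 2 crosses over strand 1. Perm now: [1 2 3]
Gen 3 (s1): strand 1 crosses over strand 2. Perm now: [2 1 3]
Gen 4 (s1): strand 2 crosses over strand 1. Perm now: [1 2 3]
Gen 5 (s2): strand 2 crosses over strand 3. Perm now: [1 3 2]

Answer: 1 3 2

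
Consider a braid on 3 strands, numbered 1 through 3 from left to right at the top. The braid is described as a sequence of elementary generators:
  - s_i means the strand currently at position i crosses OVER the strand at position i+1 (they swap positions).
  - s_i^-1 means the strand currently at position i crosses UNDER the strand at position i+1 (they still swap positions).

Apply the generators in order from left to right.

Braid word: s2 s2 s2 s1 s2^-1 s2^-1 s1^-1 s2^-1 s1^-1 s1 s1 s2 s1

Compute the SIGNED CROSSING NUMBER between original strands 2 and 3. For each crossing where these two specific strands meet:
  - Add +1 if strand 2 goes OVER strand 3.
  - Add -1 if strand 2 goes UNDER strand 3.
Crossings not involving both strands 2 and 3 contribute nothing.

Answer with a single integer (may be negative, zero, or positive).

Answer: 3

Derivation:
Gen 1: 2 over 3. Both 2&3? yes. Contrib: +1. Sum: 1
Gen 2: 3 over 2. Both 2&3? yes. Contrib: -1. Sum: 0
Gen 3: 2 over 3. Both 2&3? yes. Contrib: +1. Sum: 1
Gen 4: crossing 1x3. Both 2&3? no. Sum: 1
Gen 5: crossing 1x2. Both 2&3? no. Sum: 1
Gen 6: crossing 2x1. Both 2&3? no. Sum: 1
Gen 7: crossing 3x1. Both 2&3? no. Sum: 1
Gen 8: 3 under 2. Both 2&3? yes. Contrib: +1. Sum: 2
Gen 9: crossing 1x2. Both 2&3? no. Sum: 2
Gen 10: crossing 2x1. Both 2&3? no. Sum: 2
Gen 11: crossing 1x2. Both 2&3? no. Sum: 2
Gen 12: crossing 1x3. Both 2&3? no. Sum: 2
Gen 13: 2 over 3. Both 2&3? yes. Contrib: +1. Sum: 3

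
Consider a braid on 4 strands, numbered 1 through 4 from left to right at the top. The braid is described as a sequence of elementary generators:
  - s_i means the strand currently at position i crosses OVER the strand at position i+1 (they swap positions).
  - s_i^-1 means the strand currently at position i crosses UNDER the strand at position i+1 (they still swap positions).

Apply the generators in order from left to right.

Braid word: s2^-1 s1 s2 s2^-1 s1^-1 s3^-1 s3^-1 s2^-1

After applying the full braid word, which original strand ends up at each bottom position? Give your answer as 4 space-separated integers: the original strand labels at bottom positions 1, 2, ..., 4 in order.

Gen 1 (s2^-1): strand 2 crosses under strand 3. Perm now: [1 3 2 4]
Gen 2 (s1): strand 1 crosses over strand 3. Perm now: [3 1 2 4]
Gen 3 (s2): strand 1 crosses over strand 2. Perm now: [3 2 1 4]
Gen 4 (s2^-1): strand 2 crosses under strand 1. Perm now: [3 1 2 4]
Gen 5 (s1^-1): strand 3 crosses under strand 1. Perm now: [1 3 2 4]
Gen 6 (s3^-1): strand 2 crosses under strand 4. Perm now: [1 3 4 2]
Gen 7 (s3^-1): strand 4 crosses under strand 2. Perm now: [1 3 2 4]
Gen 8 (s2^-1): strand 3 crosses under strand 2. Perm now: [1 2 3 4]

Answer: 1 2 3 4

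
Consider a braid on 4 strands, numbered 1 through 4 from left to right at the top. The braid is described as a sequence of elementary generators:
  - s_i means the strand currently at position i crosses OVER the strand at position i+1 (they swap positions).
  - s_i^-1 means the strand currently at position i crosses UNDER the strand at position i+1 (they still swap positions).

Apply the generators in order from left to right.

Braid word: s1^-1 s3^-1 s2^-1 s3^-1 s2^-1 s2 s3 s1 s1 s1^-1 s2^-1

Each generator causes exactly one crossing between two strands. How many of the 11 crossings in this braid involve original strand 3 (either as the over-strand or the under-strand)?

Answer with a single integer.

Answer: 5

Derivation:
Gen 1: crossing 1x2. Involves strand 3? no. Count so far: 0
Gen 2: crossing 3x4. Involves strand 3? yes. Count so far: 1
Gen 3: crossing 1x4. Involves strand 3? no. Count so far: 1
Gen 4: crossing 1x3. Involves strand 3? yes. Count so far: 2
Gen 5: crossing 4x3. Involves strand 3? yes. Count so far: 3
Gen 6: crossing 3x4. Involves strand 3? yes. Count so far: 4
Gen 7: crossing 3x1. Involves strand 3? yes. Count so far: 5
Gen 8: crossing 2x4. Involves strand 3? no. Count so far: 5
Gen 9: crossing 4x2. Involves strand 3? no. Count so far: 5
Gen 10: crossing 2x4. Involves strand 3? no. Count so far: 5
Gen 11: crossing 2x1. Involves strand 3? no. Count so far: 5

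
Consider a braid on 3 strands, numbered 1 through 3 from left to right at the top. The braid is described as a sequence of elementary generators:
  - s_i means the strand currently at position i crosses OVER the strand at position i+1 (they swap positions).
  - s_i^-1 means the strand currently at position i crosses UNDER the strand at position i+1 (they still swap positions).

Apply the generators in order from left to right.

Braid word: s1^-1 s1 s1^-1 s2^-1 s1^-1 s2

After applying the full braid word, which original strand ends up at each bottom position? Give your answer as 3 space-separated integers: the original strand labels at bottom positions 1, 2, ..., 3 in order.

Answer: 3 1 2

Derivation:
Gen 1 (s1^-1): strand 1 crosses under strand 2. Perm now: [2 1 3]
Gen 2 (s1): strand 2 crosses over strand 1. Perm now: [1 2 3]
Gen 3 (s1^-1): strand 1 crosses under strand 2. Perm now: [2 1 3]
Gen 4 (s2^-1): strand 1 crosses under strand 3. Perm now: [2 3 1]
Gen 5 (s1^-1): strand 2 crosses under strand 3. Perm now: [3 2 1]
Gen 6 (s2): strand 2 crosses over strand 1. Perm now: [3 1 2]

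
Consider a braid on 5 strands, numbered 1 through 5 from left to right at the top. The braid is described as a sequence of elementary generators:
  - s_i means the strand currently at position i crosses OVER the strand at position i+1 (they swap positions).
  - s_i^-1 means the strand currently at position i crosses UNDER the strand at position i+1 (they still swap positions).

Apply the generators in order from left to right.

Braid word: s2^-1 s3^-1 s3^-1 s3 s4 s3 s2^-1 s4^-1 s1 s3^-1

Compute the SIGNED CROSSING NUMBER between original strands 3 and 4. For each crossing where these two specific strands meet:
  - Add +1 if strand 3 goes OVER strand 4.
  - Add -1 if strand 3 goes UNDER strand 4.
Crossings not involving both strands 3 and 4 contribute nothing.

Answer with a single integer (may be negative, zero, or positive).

Gen 1: crossing 2x3. Both 3&4? no. Sum: 0
Gen 2: crossing 2x4. Both 3&4? no. Sum: 0
Gen 3: crossing 4x2. Both 3&4? no. Sum: 0
Gen 4: crossing 2x4. Both 3&4? no. Sum: 0
Gen 5: crossing 2x5. Both 3&4? no. Sum: 0
Gen 6: crossing 4x5. Both 3&4? no. Sum: 0
Gen 7: crossing 3x5. Both 3&4? no. Sum: 0
Gen 8: crossing 4x2. Both 3&4? no. Sum: 0
Gen 9: crossing 1x5. Both 3&4? no. Sum: 0
Gen 10: crossing 3x2. Both 3&4? no. Sum: 0

Answer: 0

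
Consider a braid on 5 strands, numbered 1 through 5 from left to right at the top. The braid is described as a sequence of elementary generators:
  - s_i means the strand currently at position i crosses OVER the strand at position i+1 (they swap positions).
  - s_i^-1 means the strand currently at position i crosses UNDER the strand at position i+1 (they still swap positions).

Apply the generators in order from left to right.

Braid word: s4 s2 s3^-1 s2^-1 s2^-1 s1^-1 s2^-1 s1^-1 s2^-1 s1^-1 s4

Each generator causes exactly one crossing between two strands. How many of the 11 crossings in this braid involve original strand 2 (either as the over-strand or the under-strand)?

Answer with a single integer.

Answer: 3

Derivation:
Gen 1: crossing 4x5. Involves strand 2? no. Count so far: 0
Gen 2: crossing 2x3. Involves strand 2? yes. Count so far: 1
Gen 3: crossing 2x5. Involves strand 2? yes. Count so far: 2
Gen 4: crossing 3x5. Involves strand 2? no. Count so far: 2
Gen 5: crossing 5x3. Involves strand 2? no. Count so far: 2
Gen 6: crossing 1x3. Involves strand 2? no. Count so far: 2
Gen 7: crossing 1x5. Involves strand 2? no. Count so far: 2
Gen 8: crossing 3x5. Involves strand 2? no. Count so far: 2
Gen 9: crossing 3x1. Involves strand 2? no. Count so far: 2
Gen 10: crossing 5x1. Involves strand 2? no. Count so far: 2
Gen 11: crossing 2x4. Involves strand 2? yes. Count so far: 3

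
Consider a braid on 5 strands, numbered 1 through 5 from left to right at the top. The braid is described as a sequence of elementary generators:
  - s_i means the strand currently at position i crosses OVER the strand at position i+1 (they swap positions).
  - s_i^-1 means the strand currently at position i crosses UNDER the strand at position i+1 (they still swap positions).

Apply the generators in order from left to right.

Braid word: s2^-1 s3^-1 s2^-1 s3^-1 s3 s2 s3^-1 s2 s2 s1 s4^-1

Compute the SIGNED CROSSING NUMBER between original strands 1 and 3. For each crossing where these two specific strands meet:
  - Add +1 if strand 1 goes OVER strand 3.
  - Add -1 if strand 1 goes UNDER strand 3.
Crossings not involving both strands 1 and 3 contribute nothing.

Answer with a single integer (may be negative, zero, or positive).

Answer: 1

Derivation:
Gen 1: crossing 2x3. Both 1&3? no. Sum: 0
Gen 2: crossing 2x4. Both 1&3? no. Sum: 0
Gen 3: crossing 3x4. Both 1&3? no. Sum: 0
Gen 4: crossing 3x2. Both 1&3? no. Sum: 0
Gen 5: crossing 2x3. Both 1&3? no. Sum: 0
Gen 6: crossing 4x3. Both 1&3? no. Sum: 0
Gen 7: crossing 4x2. Both 1&3? no. Sum: 0
Gen 8: crossing 3x2. Both 1&3? no. Sum: 0
Gen 9: crossing 2x3. Both 1&3? no. Sum: 0
Gen 10: 1 over 3. Both 1&3? yes. Contrib: +1. Sum: 1
Gen 11: crossing 4x5. Both 1&3? no. Sum: 1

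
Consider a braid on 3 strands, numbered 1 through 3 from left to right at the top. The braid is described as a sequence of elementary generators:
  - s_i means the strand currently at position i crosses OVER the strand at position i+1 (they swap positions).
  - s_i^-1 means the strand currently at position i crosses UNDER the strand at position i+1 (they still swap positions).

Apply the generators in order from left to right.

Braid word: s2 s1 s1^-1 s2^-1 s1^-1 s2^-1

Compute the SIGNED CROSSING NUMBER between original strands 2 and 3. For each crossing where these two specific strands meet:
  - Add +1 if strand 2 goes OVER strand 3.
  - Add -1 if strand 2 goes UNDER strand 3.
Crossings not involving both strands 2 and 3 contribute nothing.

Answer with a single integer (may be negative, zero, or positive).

Gen 1: 2 over 3. Both 2&3? yes. Contrib: +1. Sum: 1
Gen 2: crossing 1x3. Both 2&3? no. Sum: 1
Gen 3: crossing 3x1. Both 2&3? no. Sum: 1
Gen 4: 3 under 2. Both 2&3? yes. Contrib: +1. Sum: 2
Gen 5: crossing 1x2. Both 2&3? no. Sum: 2
Gen 6: crossing 1x3. Both 2&3? no. Sum: 2

Answer: 2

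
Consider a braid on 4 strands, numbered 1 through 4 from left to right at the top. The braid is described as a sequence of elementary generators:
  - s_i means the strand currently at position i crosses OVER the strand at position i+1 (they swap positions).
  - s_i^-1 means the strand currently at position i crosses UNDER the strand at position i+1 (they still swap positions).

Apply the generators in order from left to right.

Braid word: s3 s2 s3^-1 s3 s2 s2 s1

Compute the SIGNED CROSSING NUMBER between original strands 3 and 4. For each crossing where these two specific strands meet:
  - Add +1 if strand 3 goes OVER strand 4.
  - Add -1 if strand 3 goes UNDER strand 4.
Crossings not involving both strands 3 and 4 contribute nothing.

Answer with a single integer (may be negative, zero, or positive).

Answer: 1

Derivation:
Gen 1: 3 over 4. Both 3&4? yes. Contrib: +1. Sum: 1
Gen 2: crossing 2x4. Both 3&4? no. Sum: 1
Gen 3: crossing 2x3. Both 3&4? no. Sum: 1
Gen 4: crossing 3x2. Both 3&4? no. Sum: 1
Gen 5: crossing 4x2. Both 3&4? no. Sum: 1
Gen 6: crossing 2x4. Both 3&4? no. Sum: 1
Gen 7: crossing 1x4. Both 3&4? no. Sum: 1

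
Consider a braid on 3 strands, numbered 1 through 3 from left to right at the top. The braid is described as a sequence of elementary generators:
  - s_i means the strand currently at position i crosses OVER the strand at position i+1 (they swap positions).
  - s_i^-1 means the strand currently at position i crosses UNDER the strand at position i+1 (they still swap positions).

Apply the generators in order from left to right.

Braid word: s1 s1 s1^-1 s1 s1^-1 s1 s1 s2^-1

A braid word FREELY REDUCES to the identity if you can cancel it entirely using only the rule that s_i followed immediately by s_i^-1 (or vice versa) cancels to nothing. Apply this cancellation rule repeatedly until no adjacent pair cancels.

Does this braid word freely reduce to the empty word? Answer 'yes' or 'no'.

Gen 1 (s1): push. Stack: [s1]
Gen 2 (s1): push. Stack: [s1 s1]
Gen 3 (s1^-1): cancels prior s1. Stack: [s1]
Gen 4 (s1): push. Stack: [s1 s1]
Gen 5 (s1^-1): cancels prior s1. Stack: [s1]
Gen 6 (s1): push. Stack: [s1 s1]
Gen 7 (s1): push. Stack: [s1 s1 s1]
Gen 8 (s2^-1): push. Stack: [s1 s1 s1 s2^-1]
Reduced word: s1 s1 s1 s2^-1

Answer: no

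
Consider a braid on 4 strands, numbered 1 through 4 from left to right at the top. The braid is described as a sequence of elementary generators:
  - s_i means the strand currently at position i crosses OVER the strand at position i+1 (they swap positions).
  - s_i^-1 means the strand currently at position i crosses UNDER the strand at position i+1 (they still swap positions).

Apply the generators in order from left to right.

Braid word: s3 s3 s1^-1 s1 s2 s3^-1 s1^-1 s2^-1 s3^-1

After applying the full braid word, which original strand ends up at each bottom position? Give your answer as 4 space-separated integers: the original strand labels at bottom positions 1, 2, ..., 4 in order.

Answer: 3 4 2 1

Derivation:
Gen 1 (s3): strand 3 crosses over strand 4. Perm now: [1 2 4 3]
Gen 2 (s3): strand 4 crosses over strand 3. Perm now: [1 2 3 4]
Gen 3 (s1^-1): strand 1 crosses under strand 2. Perm now: [2 1 3 4]
Gen 4 (s1): strand 2 crosses over strand 1. Perm now: [1 2 3 4]
Gen 5 (s2): strand 2 crosses over strand 3. Perm now: [1 3 2 4]
Gen 6 (s3^-1): strand 2 crosses under strand 4. Perm now: [1 3 4 2]
Gen 7 (s1^-1): strand 1 crosses under strand 3. Perm now: [3 1 4 2]
Gen 8 (s2^-1): strand 1 crosses under strand 4. Perm now: [3 4 1 2]
Gen 9 (s3^-1): strand 1 crosses under strand 2. Perm now: [3 4 2 1]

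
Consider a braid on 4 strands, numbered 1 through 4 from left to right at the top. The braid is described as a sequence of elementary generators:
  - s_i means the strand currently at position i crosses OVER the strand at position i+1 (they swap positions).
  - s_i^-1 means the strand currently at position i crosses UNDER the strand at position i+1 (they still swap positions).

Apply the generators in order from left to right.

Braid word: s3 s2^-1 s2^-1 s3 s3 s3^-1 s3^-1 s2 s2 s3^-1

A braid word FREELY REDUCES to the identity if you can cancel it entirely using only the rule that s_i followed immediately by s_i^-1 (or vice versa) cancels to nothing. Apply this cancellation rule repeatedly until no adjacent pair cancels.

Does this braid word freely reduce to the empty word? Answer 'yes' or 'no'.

Answer: yes

Derivation:
Gen 1 (s3): push. Stack: [s3]
Gen 2 (s2^-1): push. Stack: [s3 s2^-1]
Gen 3 (s2^-1): push. Stack: [s3 s2^-1 s2^-1]
Gen 4 (s3): push. Stack: [s3 s2^-1 s2^-1 s3]
Gen 5 (s3): push. Stack: [s3 s2^-1 s2^-1 s3 s3]
Gen 6 (s3^-1): cancels prior s3. Stack: [s3 s2^-1 s2^-1 s3]
Gen 7 (s3^-1): cancels prior s3. Stack: [s3 s2^-1 s2^-1]
Gen 8 (s2): cancels prior s2^-1. Stack: [s3 s2^-1]
Gen 9 (s2): cancels prior s2^-1. Stack: [s3]
Gen 10 (s3^-1): cancels prior s3. Stack: []
Reduced word: (empty)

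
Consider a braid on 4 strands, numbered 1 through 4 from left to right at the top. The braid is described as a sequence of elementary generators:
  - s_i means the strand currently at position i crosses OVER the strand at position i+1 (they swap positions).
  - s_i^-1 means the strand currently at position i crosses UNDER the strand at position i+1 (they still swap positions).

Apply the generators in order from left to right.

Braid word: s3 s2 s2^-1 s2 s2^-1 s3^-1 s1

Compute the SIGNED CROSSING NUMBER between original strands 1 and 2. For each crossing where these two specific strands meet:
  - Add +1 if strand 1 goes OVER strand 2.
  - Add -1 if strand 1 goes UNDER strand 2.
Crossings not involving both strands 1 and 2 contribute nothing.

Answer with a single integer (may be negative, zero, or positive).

Answer: 1

Derivation:
Gen 1: crossing 3x4. Both 1&2? no. Sum: 0
Gen 2: crossing 2x4. Both 1&2? no. Sum: 0
Gen 3: crossing 4x2. Both 1&2? no. Sum: 0
Gen 4: crossing 2x4. Both 1&2? no. Sum: 0
Gen 5: crossing 4x2. Both 1&2? no. Sum: 0
Gen 6: crossing 4x3. Both 1&2? no. Sum: 0
Gen 7: 1 over 2. Both 1&2? yes. Contrib: +1. Sum: 1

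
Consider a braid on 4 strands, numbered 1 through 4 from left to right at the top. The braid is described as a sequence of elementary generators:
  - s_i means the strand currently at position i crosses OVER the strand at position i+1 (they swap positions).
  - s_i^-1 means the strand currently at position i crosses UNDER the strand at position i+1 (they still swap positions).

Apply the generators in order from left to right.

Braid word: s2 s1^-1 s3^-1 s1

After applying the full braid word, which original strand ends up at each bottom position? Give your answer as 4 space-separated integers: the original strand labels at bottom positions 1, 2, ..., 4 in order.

Answer: 1 3 4 2

Derivation:
Gen 1 (s2): strand 2 crosses over strand 3. Perm now: [1 3 2 4]
Gen 2 (s1^-1): strand 1 crosses under strand 3. Perm now: [3 1 2 4]
Gen 3 (s3^-1): strand 2 crosses under strand 4. Perm now: [3 1 4 2]
Gen 4 (s1): strand 3 crosses over strand 1. Perm now: [1 3 4 2]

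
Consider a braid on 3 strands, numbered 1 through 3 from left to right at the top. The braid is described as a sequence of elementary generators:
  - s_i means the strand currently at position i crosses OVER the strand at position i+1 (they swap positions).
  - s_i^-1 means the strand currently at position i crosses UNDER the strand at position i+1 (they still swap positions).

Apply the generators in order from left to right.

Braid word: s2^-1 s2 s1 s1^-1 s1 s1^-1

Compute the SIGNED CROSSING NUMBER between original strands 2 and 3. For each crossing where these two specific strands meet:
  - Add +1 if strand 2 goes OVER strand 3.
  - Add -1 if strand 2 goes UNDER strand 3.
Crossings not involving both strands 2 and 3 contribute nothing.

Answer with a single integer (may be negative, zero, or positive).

Gen 1: 2 under 3. Both 2&3? yes. Contrib: -1. Sum: -1
Gen 2: 3 over 2. Both 2&3? yes. Contrib: -1. Sum: -2
Gen 3: crossing 1x2. Both 2&3? no. Sum: -2
Gen 4: crossing 2x1. Both 2&3? no. Sum: -2
Gen 5: crossing 1x2. Both 2&3? no. Sum: -2
Gen 6: crossing 2x1. Both 2&3? no. Sum: -2

Answer: -2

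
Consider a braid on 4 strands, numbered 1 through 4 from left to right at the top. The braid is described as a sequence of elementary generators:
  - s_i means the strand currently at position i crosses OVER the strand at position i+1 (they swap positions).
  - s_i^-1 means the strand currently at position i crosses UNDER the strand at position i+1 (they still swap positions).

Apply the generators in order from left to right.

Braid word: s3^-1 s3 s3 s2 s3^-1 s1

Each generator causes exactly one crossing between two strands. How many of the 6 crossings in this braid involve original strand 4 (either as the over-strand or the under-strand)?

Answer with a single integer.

Answer: 5

Derivation:
Gen 1: crossing 3x4. Involves strand 4? yes. Count so far: 1
Gen 2: crossing 4x3. Involves strand 4? yes. Count so far: 2
Gen 3: crossing 3x4. Involves strand 4? yes. Count so far: 3
Gen 4: crossing 2x4. Involves strand 4? yes. Count so far: 4
Gen 5: crossing 2x3. Involves strand 4? no. Count so far: 4
Gen 6: crossing 1x4. Involves strand 4? yes. Count so far: 5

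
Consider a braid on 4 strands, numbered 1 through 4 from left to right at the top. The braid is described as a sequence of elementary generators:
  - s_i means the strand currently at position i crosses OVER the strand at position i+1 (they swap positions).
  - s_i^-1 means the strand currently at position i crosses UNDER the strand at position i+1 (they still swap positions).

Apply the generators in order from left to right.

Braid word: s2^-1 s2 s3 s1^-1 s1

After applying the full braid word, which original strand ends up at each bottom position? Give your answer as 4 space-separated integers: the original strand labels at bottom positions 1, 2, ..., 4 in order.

Gen 1 (s2^-1): strand 2 crosses under strand 3. Perm now: [1 3 2 4]
Gen 2 (s2): strand 3 crosses over strand 2. Perm now: [1 2 3 4]
Gen 3 (s3): strand 3 crosses over strand 4. Perm now: [1 2 4 3]
Gen 4 (s1^-1): strand 1 crosses under strand 2. Perm now: [2 1 4 3]
Gen 5 (s1): strand 2 crosses over strand 1. Perm now: [1 2 4 3]

Answer: 1 2 4 3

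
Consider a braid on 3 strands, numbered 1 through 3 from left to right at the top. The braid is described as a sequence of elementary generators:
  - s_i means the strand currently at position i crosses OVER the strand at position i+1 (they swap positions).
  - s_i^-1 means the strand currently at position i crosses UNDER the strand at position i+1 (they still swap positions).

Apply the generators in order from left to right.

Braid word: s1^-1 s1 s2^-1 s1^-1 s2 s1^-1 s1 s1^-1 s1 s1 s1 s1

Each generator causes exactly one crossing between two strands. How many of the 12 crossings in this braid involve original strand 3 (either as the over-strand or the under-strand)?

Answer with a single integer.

Answer: 9

Derivation:
Gen 1: crossing 1x2. Involves strand 3? no. Count so far: 0
Gen 2: crossing 2x1. Involves strand 3? no. Count so far: 0
Gen 3: crossing 2x3. Involves strand 3? yes. Count so far: 1
Gen 4: crossing 1x3. Involves strand 3? yes. Count so far: 2
Gen 5: crossing 1x2. Involves strand 3? no. Count so far: 2
Gen 6: crossing 3x2. Involves strand 3? yes. Count so far: 3
Gen 7: crossing 2x3. Involves strand 3? yes. Count so far: 4
Gen 8: crossing 3x2. Involves strand 3? yes. Count so far: 5
Gen 9: crossing 2x3. Involves strand 3? yes. Count so far: 6
Gen 10: crossing 3x2. Involves strand 3? yes. Count so far: 7
Gen 11: crossing 2x3. Involves strand 3? yes. Count so far: 8
Gen 12: crossing 3x2. Involves strand 3? yes. Count so far: 9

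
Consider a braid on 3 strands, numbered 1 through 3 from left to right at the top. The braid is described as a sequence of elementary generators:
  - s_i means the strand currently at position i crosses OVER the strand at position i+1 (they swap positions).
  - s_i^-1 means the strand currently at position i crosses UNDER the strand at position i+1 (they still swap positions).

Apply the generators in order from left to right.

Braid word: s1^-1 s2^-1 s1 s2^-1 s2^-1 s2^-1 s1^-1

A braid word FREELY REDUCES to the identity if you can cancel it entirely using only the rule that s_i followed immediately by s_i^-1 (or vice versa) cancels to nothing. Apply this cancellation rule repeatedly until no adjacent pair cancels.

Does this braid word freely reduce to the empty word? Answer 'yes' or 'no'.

Answer: no

Derivation:
Gen 1 (s1^-1): push. Stack: [s1^-1]
Gen 2 (s2^-1): push. Stack: [s1^-1 s2^-1]
Gen 3 (s1): push. Stack: [s1^-1 s2^-1 s1]
Gen 4 (s2^-1): push. Stack: [s1^-1 s2^-1 s1 s2^-1]
Gen 5 (s2^-1): push. Stack: [s1^-1 s2^-1 s1 s2^-1 s2^-1]
Gen 6 (s2^-1): push. Stack: [s1^-1 s2^-1 s1 s2^-1 s2^-1 s2^-1]
Gen 7 (s1^-1): push. Stack: [s1^-1 s2^-1 s1 s2^-1 s2^-1 s2^-1 s1^-1]
Reduced word: s1^-1 s2^-1 s1 s2^-1 s2^-1 s2^-1 s1^-1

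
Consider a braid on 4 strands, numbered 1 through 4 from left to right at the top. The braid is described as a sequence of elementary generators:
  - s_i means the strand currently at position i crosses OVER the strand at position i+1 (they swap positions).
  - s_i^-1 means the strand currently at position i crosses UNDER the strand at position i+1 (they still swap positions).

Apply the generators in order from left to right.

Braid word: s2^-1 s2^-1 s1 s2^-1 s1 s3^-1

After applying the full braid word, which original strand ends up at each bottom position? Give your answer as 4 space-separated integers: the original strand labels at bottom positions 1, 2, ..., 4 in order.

Answer: 3 2 4 1

Derivation:
Gen 1 (s2^-1): strand 2 crosses under strand 3. Perm now: [1 3 2 4]
Gen 2 (s2^-1): strand 3 crosses under strand 2. Perm now: [1 2 3 4]
Gen 3 (s1): strand 1 crosses over strand 2. Perm now: [2 1 3 4]
Gen 4 (s2^-1): strand 1 crosses under strand 3. Perm now: [2 3 1 4]
Gen 5 (s1): strand 2 crosses over strand 3. Perm now: [3 2 1 4]
Gen 6 (s3^-1): strand 1 crosses under strand 4. Perm now: [3 2 4 1]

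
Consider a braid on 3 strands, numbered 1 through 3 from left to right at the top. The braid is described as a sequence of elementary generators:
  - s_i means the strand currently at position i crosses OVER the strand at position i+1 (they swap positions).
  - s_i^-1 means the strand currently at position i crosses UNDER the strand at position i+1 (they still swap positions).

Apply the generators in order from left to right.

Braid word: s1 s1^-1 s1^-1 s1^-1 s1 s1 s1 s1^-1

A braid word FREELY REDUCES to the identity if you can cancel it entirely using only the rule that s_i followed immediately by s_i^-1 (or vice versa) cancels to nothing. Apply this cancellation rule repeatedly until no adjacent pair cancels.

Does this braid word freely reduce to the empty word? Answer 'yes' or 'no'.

Gen 1 (s1): push. Stack: [s1]
Gen 2 (s1^-1): cancels prior s1. Stack: []
Gen 3 (s1^-1): push. Stack: [s1^-1]
Gen 4 (s1^-1): push. Stack: [s1^-1 s1^-1]
Gen 5 (s1): cancels prior s1^-1. Stack: [s1^-1]
Gen 6 (s1): cancels prior s1^-1. Stack: []
Gen 7 (s1): push. Stack: [s1]
Gen 8 (s1^-1): cancels prior s1. Stack: []
Reduced word: (empty)

Answer: yes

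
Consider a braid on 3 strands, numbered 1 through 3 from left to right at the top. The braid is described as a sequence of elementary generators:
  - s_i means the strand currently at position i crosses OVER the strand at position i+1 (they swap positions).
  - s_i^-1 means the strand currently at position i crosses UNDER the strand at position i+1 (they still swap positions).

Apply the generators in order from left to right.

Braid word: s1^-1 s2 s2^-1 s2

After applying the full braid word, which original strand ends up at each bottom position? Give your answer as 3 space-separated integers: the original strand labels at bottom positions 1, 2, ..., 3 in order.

Gen 1 (s1^-1): strand 1 crosses under strand 2. Perm now: [2 1 3]
Gen 2 (s2): strand 1 crosses over strand 3. Perm now: [2 3 1]
Gen 3 (s2^-1): strand 3 crosses under strand 1. Perm now: [2 1 3]
Gen 4 (s2): strand 1 crosses over strand 3. Perm now: [2 3 1]

Answer: 2 3 1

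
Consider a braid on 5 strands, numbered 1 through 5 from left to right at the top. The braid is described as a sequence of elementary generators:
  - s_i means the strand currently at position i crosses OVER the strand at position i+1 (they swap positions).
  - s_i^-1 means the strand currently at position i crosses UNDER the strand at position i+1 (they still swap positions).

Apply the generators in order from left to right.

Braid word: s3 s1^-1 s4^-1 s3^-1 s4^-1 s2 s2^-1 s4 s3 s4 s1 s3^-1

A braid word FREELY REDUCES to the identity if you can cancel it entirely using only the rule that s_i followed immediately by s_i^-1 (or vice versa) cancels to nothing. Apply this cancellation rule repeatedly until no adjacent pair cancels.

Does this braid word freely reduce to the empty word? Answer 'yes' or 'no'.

Answer: yes

Derivation:
Gen 1 (s3): push. Stack: [s3]
Gen 2 (s1^-1): push. Stack: [s3 s1^-1]
Gen 3 (s4^-1): push. Stack: [s3 s1^-1 s4^-1]
Gen 4 (s3^-1): push. Stack: [s3 s1^-1 s4^-1 s3^-1]
Gen 5 (s4^-1): push. Stack: [s3 s1^-1 s4^-1 s3^-1 s4^-1]
Gen 6 (s2): push. Stack: [s3 s1^-1 s4^-1 s3^-1 s4^-1 s2]
Gen 7 (s2^-1): cancels prior s2. Stack: [s3 s1^-1 s4^-1 s3^-1 s4^-1]
Gen 8 (s4): cancels prior s4^-1. Stack: [s3 s1^-1 s4^-1 s3^-1]
Gen 9 (s3): cancels prior s3^-1. Stack: [s3 s1^-1 s4^-1]
Gen 10 (s4): cancels prior s4^-1. Stack: [s3 s1^-1]
Gen 11 (s1): cancels prior s1^-1. Stack: [s3]
Gen 12 (s3^-1): cancels prior s3. Stack: []
Reduced word: (empty)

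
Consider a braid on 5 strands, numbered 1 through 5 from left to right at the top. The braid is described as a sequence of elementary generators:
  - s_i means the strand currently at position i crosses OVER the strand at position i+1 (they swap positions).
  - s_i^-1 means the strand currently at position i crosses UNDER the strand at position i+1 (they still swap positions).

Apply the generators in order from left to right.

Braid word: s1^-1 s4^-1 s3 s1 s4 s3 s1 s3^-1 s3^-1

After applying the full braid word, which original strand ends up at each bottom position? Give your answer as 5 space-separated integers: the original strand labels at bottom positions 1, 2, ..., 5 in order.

Gen 1 (s1^-1): strand 1 crosses under strand 2. Perm now: [2 1 3 4 5]
Gen 2 (s4^-1): strand 4 crosses under strand 5. Perm now: [2 1 3 5 4]
Gen 3 (s3): strand 3 crosses over strand 5. Perm now: [2 1 5 3 4]
Gen 4 (s1): strand 2 crosses over strand 1. Perm now: [1 2 5 3 4]
Gen 5 (s4): strand 3 crosses over strand 4. Perm now: [1 2 5 4 3]
Gen 6 (s3): strand 5 crosses over strand 4. Perm now: [1 2 4 5 3]
Gen 7 (s1): strand 1 crosses over strand 2. Perm now: [2 1 4 5 3]
Gen 8 (s3^-1): strand 4 crosses under strand 5. Perm now: [2 1 5 4 3]
Gen 9 (s3^-1): strand 5 crosses under strand 4. Perm now: [2 1 4 5 3]

Answer: 2 1 4 5 3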